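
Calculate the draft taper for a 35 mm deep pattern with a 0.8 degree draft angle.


Formula: taper = depth * tan(draft_angle)
tan(0.8 deg) = 0.0139635
taper = 35 mm * 0.0139635 = 0.4887 mm


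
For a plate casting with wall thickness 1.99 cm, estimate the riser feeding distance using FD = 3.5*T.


Formula: FD = 3.5 * T  (riser feeding-distance rule)
FD = 3.5 * 1.99 cm = 6.9650 cm

Final answer: 6.9650 cm


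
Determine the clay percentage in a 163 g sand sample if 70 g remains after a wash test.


Formula: Clay% = (W_total - W_washed) / W_total * 100
Clay mass = 163 - 70 = 93 g
Clay% = 93 / 163 * 100 = 57.0552%


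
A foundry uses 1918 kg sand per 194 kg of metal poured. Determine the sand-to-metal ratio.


Formula: Sand-to-Metal Ratio = W_sand / W_metal
Ratio = 1918 kg / 194 kg = 9.8866

Final answer: 9.8866


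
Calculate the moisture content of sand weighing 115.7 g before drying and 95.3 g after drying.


Formula: MC = (W_wet - W_dry) / W_wet * 100
Water mass = 115.7 - 95.3 = 20.4 g
MC = 20.4 / 115.7 * 100 = 17.6318%


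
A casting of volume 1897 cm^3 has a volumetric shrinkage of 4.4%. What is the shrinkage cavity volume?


Formula: V_shrink = V_casting * shrinkage_pct / 100
V_shrink = 1897 cm^3 * 4.4 / 100 = 83.4680 cm^3


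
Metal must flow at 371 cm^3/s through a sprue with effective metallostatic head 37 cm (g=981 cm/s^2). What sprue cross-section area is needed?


Formula: v = sqrt(2*g*h), A = Q/v
Velocity: v = sqrt(2 * 981 * 37) = sqrt(72594) = 269.4327 cm/s
Sprue area: A = Q / v = 371 / 269.4327 = 1.3770 cm^2

1.3770 cm^2


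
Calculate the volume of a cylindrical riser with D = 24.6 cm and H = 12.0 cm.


Formula: V = pi * (D/2)^2 * H  (cylinder volume)
Radius = D/2 = 24.6/2 = 12.3 cm
V = pi * 12.3^2 * 12.0 = 5703.4986 cm^3

Final answer: 5703.4986 cm^3


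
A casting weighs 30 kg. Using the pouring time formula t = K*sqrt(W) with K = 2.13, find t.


Formula: t = K * sqrt(W)
sqrt(W) = sqrt(30) = 5.47723
t = 2.13 * 5.47723 = 11.6665 s

Answer: 11.6665 s


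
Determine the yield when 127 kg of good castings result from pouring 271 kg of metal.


Formula: Casting Yield = (W_good / W_total) * 100
Yield = (127 kg / 271 kg) * 100 = 46.8635%

Answer: 46.8635%


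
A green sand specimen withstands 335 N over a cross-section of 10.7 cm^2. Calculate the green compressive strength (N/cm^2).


Formula: Compressive Strength = Force / Area
Strength = 335 N / 10.7 cm^2 = 31.3084 N/cm^2


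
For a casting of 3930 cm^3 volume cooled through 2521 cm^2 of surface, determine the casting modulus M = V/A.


Formula: Casting Modulus M = V / A
M = 3930 cm^3 / 2521 cm^2 = 1.5589 cm


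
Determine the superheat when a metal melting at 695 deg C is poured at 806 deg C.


Formula: Superheat = T_pour - T_melt
Superheat = 806 - 695 = 111 deg C

Final answer: 111 deg C


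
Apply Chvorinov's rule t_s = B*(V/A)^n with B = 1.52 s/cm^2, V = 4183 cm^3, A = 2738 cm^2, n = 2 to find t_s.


Formula: t_s = B * (V/A)^n  (Chvorinov's rule, n=2)
Modulus M = V/A = 4183/2738 = 1.527757 cm
M^2 = 1.527757^2 = 2.334041 cm^2
t_s = 1.52 * 2.334041 = 3.5477 s


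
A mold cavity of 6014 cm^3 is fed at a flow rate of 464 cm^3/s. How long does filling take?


Formula: t_fill = V_mold / Q_flow
t = 6014 cm^3 / 464 cm^3/s = 12.9612 s

Final answer: 12.9612 s


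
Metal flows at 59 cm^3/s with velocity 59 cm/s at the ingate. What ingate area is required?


Formula: A_ingate = Q / v  (continuity equation)
A = 59 cm^3/s / 59 cm/s = 1.0000 cm^2

1.0000 cm^2


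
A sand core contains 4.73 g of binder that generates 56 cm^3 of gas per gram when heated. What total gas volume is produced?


Formula: V_gas = W_binder * gas_evolution_rate
V = 4.73 g * 56 cm^3/g = 264.8800 cm^3


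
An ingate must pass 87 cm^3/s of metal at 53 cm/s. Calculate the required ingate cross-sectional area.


Formula: A_ingate = Q / v  (continuity equation)
A = 87 cm^3/s / 53 cm/s = 1.6415 cm^2

Answer: 1.6415 cm^2


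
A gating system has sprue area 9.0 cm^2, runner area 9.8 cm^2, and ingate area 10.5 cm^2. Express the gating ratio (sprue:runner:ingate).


Sprue:Runner:Ingate = 1 : 9.8/9.0 : 10.5/9.0 = 1:1.09:1.17


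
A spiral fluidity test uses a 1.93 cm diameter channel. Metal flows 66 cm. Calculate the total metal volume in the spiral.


Formula: V = pi * (d/2)^2 * L  (cylinder volume)
Radius = 1.93/2 = 0.965 cm
V = pi * 0.965^2 * 66 = 193.0850 cm^3

Final answer: 193.0850 cm^3


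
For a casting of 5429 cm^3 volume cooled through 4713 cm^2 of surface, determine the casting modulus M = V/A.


Formula: Casting Modulus M = V / A
M = 5429 cm^3 / 4713 cm^2 = 1.1519 cm

Answer: 1.1519 cm


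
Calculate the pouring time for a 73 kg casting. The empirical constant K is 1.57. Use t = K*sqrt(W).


Formula: t = K * sqrt(W)
sqrt(W) = sqrt(73) = 8.54400
t = 1.57 * 8.54400 = 13.4141 s

Final answer: 13.4141 s


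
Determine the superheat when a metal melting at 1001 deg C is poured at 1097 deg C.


Formula: Superheat = T_pour - T_melt
Superheat = 1097 - 1001 = 96 deg C


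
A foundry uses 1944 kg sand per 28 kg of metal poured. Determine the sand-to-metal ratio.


Formula: Sand-to-Metal Ratio = W_sand / W_metal
Ratio = 1944 kg / 28 kg = 69.4286

Answer: 69.4286


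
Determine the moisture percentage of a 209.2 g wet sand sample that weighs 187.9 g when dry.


Formula: MC = (W_wet - W_dry) / W_wet * 100
Water mass = 209.2 - 187.9 = 21.3 g
MC = 21.3 / 209.2 * 100 = 10.1816%


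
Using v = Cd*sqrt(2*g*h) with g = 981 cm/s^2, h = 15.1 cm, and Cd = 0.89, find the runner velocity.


Formula: v = Cd * sqrt(2 * g * h)  (Torricelli with discharge coefficient)
2*g*h = 2 * 981 * 15.1 = 29626.2 cm^2/s^2
sqrt(29626.2) = 172.12263 cm/s
v = 0.89 * 172.12263 = 153.1891 cm/s


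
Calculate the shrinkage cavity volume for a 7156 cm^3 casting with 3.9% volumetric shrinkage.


Formula: V_shrink = V_casting * shrinkage_pct / 100
V_shrink = 7156 cm^3 * 3.9 / 100 = 279.0840 cm^3


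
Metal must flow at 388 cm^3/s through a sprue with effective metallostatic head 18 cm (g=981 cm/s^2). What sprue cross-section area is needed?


Formula: v = sqrt(2*g*h), A = Q/v
Velocity: v = sqrt(2 * 981 * 18) = sqrt(35316) = 187.9255 cm/s
Sprue area: A = Q / v = 388 / 187.9255 = 2.0646 cm^2


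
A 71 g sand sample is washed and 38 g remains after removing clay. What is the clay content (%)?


Formula: Clay% = (W_total - W_washed) / W_total * 100
Clay mass = 71 - 38 = 33 g
Clay% = 33 / 71 * 100 = 46.4789%

Final answer: 46.4789%


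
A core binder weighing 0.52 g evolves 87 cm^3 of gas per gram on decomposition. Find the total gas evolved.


Formula: V_gas = W_binder * gas_evolution_rate
V = 0.52 g * 87 cm^3/g = 45.2400 cm^3

45.2400 cm^3


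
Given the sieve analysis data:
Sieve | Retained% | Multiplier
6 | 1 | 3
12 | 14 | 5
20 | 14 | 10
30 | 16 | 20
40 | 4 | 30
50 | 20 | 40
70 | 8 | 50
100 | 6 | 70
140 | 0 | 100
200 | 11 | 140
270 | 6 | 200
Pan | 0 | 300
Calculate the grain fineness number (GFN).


Formula: GFN = sum(pct * multiplier) / sum(pct)
sum(pct * multiplier) = 5013
sum(pct) = 100
GFN = 5013 / 100 = 50.13

Final answer: 50.13


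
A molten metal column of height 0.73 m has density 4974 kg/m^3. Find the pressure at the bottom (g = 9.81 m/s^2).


Formula: P = rho * g * h
rho * g = 4974 * 9.81 = 48794.94 N/m^3
P = 48794.94 * 0.73 = 35620.3062 Pa

Final answer: 35620.3062 Pa


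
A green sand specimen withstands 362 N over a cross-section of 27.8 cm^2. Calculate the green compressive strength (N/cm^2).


Formula: Compressive Strength = Force / Area
Strength = 362 N / 27.8 cm^2 = 13.0216 N/cm^2

13.0216 N/cm^2


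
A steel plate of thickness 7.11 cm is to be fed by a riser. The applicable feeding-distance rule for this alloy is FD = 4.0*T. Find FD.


Formula: FD = 4.0 * T  (riser feeding-distance rule)
FD = 4.0 * 7.11 cm = 28.4400 cm


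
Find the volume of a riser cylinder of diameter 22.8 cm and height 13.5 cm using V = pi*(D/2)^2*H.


Formula: V = pi * (D/2)^2 * H  (cylinder volume)
Radius = D/2 = 22.8/2 = 11.4 cm
V = pi * 11.4^2 * 13.5 = 5511.7986 cm^3

Final answer: 5511.7986 cm^3


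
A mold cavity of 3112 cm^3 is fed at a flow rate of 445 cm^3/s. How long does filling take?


Formula: t_fill = V_mold / Q_flow
t = 3112 cm^3 / 445 cm^3/s = 6.9933 s

Final answer: 6.9933 s


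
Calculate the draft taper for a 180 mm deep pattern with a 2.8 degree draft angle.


Formula: taper = depth * tan(draft_angle)
tan(2.8 deg) = 0.0489082
taper = 180 mm * 0.0489082 = 8.8035 mm

8.8035 mm


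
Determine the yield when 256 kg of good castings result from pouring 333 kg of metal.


Formula: Casting Yield = (W_good / W_total) * 100
Yield = (256 kg / 333 kg) * 100 = 76.8769%


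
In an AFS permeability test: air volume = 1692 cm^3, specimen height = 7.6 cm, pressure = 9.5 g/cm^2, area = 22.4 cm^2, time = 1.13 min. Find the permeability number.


Formula: Permeability Number P = (V * H) / (p * A * t)
Numerator: V * H = 1692 * 7.6 = 12859.2
Denominator: p * A * t = 9.5 * 22.4 * 1.13 = 240.464
P = 12859.2 / 240.464 = 53.4766

Final answer: 53.4766


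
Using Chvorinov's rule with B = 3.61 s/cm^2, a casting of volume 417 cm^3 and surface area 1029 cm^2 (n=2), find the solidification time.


Formula: t_s = B * (V/A)^n  (Chvorinov's rule, n=2)
Modulus M = V/A = 417/1029 = 0.405248 cm
M^2 = 0.405248^2 = 0.164226 cm^2
t_s = 3.61 * 0.164226 = 0.5929 s

Final answer: 0.5929 s


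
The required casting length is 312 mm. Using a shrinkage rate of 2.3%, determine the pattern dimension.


Formula: L_pattern = L_casting * (1 + shrinkage_rate/100)
Shrinkage factor = 1 + 2.3/100 = 1.023
L_pattern = 312 mm * 1.023 = 319.1760 mm

319.1760 mm


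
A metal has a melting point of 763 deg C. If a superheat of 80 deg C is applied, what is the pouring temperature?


Formula: T_pour = T_melt + Superheat
T_pour = 763 + 80 = 843 deg C

843 deg C


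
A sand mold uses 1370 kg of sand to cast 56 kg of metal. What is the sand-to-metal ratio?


Formula: Sand-to-Metal Ratio = W_sand / W_metal
Ratio = 1370 kg / 56 kg = 24.4643

Answer: 24.4643


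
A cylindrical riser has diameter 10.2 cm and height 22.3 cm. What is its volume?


Formula: V = pi * (D/2)^2 * H  (cylinder volume)
Radius = D/2 = 10.2/2 = 5.1 cm
V = pi * 5.1^2 * 22.3 = 1822.1960 cm^3

1822.1960 cm^3


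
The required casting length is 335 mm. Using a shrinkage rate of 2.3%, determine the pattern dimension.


Formula: L_pattern = L_casting * (1 + shrinkage_rate/100)
Shrinkage factor = 1 + 2.3/100 = 1.023
L_pattern = 335 mm * 1.023 = 342.7050 mm


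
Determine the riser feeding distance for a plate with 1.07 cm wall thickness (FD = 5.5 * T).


Formula: FD = 5.5 * T  (riser feeding-distance rule)
FD = 5.5 * 1.07 cm = 5.8850 cm

Final answer: 5.8850 cm


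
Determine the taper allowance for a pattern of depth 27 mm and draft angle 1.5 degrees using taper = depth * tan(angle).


Formula: taper = depth * tan(draft_angle)
tan(1.5 deg) = 0.0261859
taper = 27 mm * 0.0261859 = 0.7070 mm


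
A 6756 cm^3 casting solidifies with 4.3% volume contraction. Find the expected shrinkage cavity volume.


Formula: V_shrink = V_casting * shrinkage_pct / 100
V_shrink = 6756 cm^3 * 4.3 / 100 = 290.5080 cm^3

Final answer: 290.5080 cm^3


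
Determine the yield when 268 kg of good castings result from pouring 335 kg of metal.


Formula: Casting Yield = (W_good / W_total) * 100
Yield = (268 kg / 335 kg) * 100 = 80.0000%

Answer: 80.0000%


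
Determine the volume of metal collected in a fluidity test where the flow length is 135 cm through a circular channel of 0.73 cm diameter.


Formula: V = pi * (d/2)^2 * L  (cylinder volume)
Radius = 0.73/2 = 0.365 cm
V = pi * 0.365^2 * 135 = 56.5027 cm^3

Final answer: 56.5027 cm^3


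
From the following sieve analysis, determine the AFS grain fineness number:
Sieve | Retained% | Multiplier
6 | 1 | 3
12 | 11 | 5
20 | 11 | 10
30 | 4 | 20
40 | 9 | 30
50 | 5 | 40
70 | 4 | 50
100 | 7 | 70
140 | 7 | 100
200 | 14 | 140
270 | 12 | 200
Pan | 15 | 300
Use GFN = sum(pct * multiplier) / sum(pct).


Formula: GFN = sum(pct * multiplier) / sum(pct)
sum(pct * multiplier) = 10968
sum(pct) = 100
GFN = 10968 / 100 = 109.68

109.68


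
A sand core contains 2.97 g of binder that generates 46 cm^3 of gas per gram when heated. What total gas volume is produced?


Formula: V_gas = W_binder * gas_evolution_rate
V = 2.97 g * 46 cm^3/g = 136.6200 cm^3


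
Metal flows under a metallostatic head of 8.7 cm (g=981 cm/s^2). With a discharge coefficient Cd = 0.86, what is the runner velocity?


Formula: v = Cd * sqrt(2 * g * h)  (Torricelli with discharge coefficient)
2*g*h = 2 * 981 * 8.7 = 17069.4 cm^2/s^2
sqrt(17069.4) = 130.64991 cm/s
v = 0.86 * 130.64991 = 112.3589 cm/s

Final answer: 112.3589 cm/s


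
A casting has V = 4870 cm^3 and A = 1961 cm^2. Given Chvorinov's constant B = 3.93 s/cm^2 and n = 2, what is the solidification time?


Formula: t_s = B * (V/A)^n  (Chvorinov's rule, n=2)
Modulus M = V/A = 4870/1961 = 2.483427 cm
M^2 = 2.483427^2 = 6.167410 cm^2
t_s = 3.93 * 6.167410 = 24.2379 s

Final answer: 24.2379 s


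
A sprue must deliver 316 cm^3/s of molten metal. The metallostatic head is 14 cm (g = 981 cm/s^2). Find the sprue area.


Formula: v = sqrt(2*g*h), A = Q/v
Velocity: v = sqrt(2 * 981 * 14) = sqrt(27468) = 165.7347 cm/s
Sprue area: A = Q / v = 316 / 165.7347 = 1.9067 cm^2

Final answer: 1.9067 cm^2


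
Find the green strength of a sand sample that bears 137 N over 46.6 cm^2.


Formula: Compressive Strength = Force / Area
Strength = 137 N / 46.6 cm^2 = 2.9399 N/cm^2


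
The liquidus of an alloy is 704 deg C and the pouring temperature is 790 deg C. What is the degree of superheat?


Formula: Superheat = T_pour - T_melt
Superheat = 790 - 704 = 86 deg C

86 deg C


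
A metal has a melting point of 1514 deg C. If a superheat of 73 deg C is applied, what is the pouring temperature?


Formula: T_pour = T_melt + Superheat
T_pour = 1514 + 73 = 1587 deg C

Final answer: 1587 deg C


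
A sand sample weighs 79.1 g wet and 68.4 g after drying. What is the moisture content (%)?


Formula: MC = (W_wet - W_dry) / W_wet * 100
Water mass = 79.1 - 68.4 = 10.7 g
MC = 10.7 / 79.1 * 100 = 13.5272%


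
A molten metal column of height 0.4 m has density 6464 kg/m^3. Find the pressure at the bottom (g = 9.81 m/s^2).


Formula: P = rho * g * h
rho * g = 6464 * 9.81 = 63411.84 N/m^3
P = 63411.84 * 0.4 = 25364.7360 Pa

Answer: 25364.7360 Pa


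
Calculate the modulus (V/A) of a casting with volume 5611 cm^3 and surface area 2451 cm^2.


Formula: Casting Modulus M = V / A
M = 5611 cm^3 / 2451 cm^2 = 2.2893 cm

Final answer: 2.2893 cm


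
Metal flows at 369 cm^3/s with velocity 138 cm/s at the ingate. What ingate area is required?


Formula: A_ingate = Q / v  (continuity equation)
A = 369 cm^3/s / 138 cm/s = 2.6739 cm^2


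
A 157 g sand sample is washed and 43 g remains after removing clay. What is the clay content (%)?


Formula: Clay% = (W_total - W_washed) / W_total * 100
Clay mass = 157 - 43 = 114 g
Clay% = 114 / 157 * 100 = 72.6115%

72.6115%


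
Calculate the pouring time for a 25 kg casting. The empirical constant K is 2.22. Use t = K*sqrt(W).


Formula: t = K * sqrt(W)
sqrt(W) = sqrt(25) = 5.00000
t = 2.22 * 5.00000 = 11.1000 s

Final answer: 11.1000 s


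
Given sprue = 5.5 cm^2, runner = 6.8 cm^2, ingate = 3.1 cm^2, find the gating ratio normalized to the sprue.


Sprue:Runner:Ingate = 1 : 6.8/5.5 : 3.1/5.5 = 1:1.24:0.56


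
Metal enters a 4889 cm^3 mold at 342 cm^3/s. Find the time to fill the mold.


Formula: t_fill = V_mold / Q_flow
t = 4889 cm^3 / 342 cm^3/s = 14.2953 s


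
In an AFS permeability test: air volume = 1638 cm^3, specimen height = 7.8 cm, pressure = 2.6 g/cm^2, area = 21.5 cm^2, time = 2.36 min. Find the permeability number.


Formula: Permeability Number P = (V * H) / (p * A * t)
Numerator: V * H = 1638 * 7.8 = 12776.4
Denominator: p * A * t = 2.6 * 21.5 * 2.36 = 131.924
P = 12776.4 / 131.924 = 96.8467

96.8467


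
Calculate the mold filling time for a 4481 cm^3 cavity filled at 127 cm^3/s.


Formula: t_fill = V_mold / Q_flow
t = 4481 cm^3 / 127 cm^3/s = 35.2835 s

Final answer: 35.2835 s


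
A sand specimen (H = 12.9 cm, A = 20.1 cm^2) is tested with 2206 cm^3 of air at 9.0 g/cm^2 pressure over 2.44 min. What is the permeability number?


Formula: Permeability Number P = (V * H) / (p * A * t)
Numerator: V * H = 2206 * 12.9 = 28457.4
Denominator: p * A * t = 9.0 * 20.1 * 2.44 = 441.396
P = 28457.4 / 441.396 = 64.4714

Final answer: 64.4714


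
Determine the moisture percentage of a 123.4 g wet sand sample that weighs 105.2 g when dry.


Formula: MC = (W_wet - W_dry) / W_wet * 100
Water mass = 123.4 - 105.2 = 18.2 g
MC = 18.2 / 123.4 * 100 = 14.7488%

Final answer: 14.7488%


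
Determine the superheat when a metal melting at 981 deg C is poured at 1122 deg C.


Formula: Superheat = T_pour - T_melt
Superheat = 1122 - 981 = 141 deg C

Final answer: 141 deg C


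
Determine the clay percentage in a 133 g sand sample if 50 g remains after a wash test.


Formula: Clay% = (W_total - W_washed) / W_total * 100
Clay mass = 133 - 50 = 83 g
Clay% = 83 / 133 * 100 = 62.4060%

62.4060%


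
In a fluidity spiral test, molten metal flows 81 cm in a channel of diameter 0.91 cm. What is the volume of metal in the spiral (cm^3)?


Formula: V = pi * (d/2)^2 * L  (cylinder volume)
Radius = 0.91/2 = 0.455 cm
V = pi * 0.455^2 * 81 = 52.6814 cm^3

52.6814 cm^3


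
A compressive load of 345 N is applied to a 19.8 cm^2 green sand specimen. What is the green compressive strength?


Formula: Compressive Strength = Force / Area
Strength = 345 N / 19.8 cm^2 = 17.4242 N/cm^2


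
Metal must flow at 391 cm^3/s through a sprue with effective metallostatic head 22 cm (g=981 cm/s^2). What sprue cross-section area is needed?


Formula: v = sqrt(2*g*h), A = Q/v
Velocity: v = sqrt(2 * 981 * 22) = sqrt(43164) = 207.7595 cm/s
Sprue area: A = Q / v = 391 / 207.7595 = 1.8820 cm^2

1.8820 cm^2


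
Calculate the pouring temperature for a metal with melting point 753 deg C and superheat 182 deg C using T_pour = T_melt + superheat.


Formula: T_pour = T_melt + Superheat
T_pour = 753 + 182 = 935 deg C

Answer: 935 deg C


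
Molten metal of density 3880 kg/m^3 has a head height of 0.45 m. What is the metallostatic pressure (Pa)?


Formula: P = rho * g * h
rho * g = 3880 * 9.81 = 38062.8 N/m^3
P = 38062.8 * 0.45 = 17128.2600 Pa


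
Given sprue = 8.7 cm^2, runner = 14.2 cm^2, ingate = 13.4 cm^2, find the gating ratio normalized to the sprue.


Sprue:Runner:Ingate = 1 : 14.2/8.7 : 13.4/8.7 = 1:1.63:1.54

Final answer: 1:1.63:1.54


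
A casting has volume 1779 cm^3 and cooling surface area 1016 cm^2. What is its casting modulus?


Formula: Casting Modulus M = V / A
M = 1779 cm^3 / 1016 cm^2 = 1.7510 cm

Answer: 1.7510 cm


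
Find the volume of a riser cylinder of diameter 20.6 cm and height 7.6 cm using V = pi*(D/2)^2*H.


Formula: V = pi * (D/2)^2 * H  (cylinder volume)
Radius = D/2 = 20.6/2 = 10.3 cm
V = pi * 10.3^2 * 7.6 = 2533.0159 cm^3


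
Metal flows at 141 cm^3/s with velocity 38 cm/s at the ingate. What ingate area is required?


Formula: A_ingate = Q / v  (continuity equation)
A = 141 cm^3/s / 38 cm/s = 3.7105 cm^2


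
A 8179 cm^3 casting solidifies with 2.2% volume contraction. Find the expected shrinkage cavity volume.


Formula: V_shrink = V_casting * shrinkage_pct / 100
V_shrink = 8179 cm^3 * 2.2 / 100 = 179.9380 cm^3

179.9380 cm^3


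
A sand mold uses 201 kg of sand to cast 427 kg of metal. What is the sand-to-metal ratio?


Formula: Sand-to-Metal Ratio = W_sand / W_metal
Ratio = 201 kg / 427 kg = 0.4707

Final answer: 0.4707


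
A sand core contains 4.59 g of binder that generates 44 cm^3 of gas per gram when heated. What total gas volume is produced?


Formula: V_gas = W_binder * gas_evolution_rate
V = 4.59 g * 44 cm^3/g = 201.9600 cm^3

Answer: 201.9600 cm^3


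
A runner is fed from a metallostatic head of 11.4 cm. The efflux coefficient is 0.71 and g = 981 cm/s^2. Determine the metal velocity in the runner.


Formula: v = Cd * sqrt(2 * g * h)  (Torricelli with discharge coefficient)
2*g*h = 2 * 981 * 11.4 = 22366.8 cm^2/s^2
sqrt(22366.8) = 149.55534 cm/s
v = 0.71 * 149.55534 = 106.1843 cm/s

106.1843 cm/s


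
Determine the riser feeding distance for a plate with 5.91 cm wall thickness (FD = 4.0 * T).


Formula: FD = 4.0 * T  (riser feeding-distance rule)
FD = 4.0 * 5.91 cm = 23.6400 cm


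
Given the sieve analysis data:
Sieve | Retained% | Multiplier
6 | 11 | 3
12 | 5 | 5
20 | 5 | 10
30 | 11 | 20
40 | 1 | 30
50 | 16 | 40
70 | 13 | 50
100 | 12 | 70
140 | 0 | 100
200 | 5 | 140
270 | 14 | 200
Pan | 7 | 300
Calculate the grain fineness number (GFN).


Formula: GFN = sum(pct * multiplier) / sum(pct)
sum(pct * multiplier) = 8088
sum(pct) = 100
GFN = 8088 / 100 = 80.88

Final answer: 80.88


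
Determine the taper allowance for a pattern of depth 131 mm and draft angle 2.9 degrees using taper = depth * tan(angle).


Formula: taper = depth * tan(draft_angle)
tan(2.9 deg) = 0.0506578
taper = 131 mm * 0.0506578 = 6.6362 mm

Answer: 6.6362 mm


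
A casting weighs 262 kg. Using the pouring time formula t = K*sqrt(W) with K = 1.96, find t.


Formula: t = K * sqrt(W)
sqrt(W) = sqrt(262) = 16.18641
t = 1.96 * 16.18641 = 31.7254 s

31.7254 s


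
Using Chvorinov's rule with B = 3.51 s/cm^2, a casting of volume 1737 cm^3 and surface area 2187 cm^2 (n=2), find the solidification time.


Formula: t_s = B * (V/A)^n  (Chvorinov's rule, n=2)
Modulus M = V/A = 1737/2187 = 0.794239 cm
M^2 = 0.794239^2 = 0.630816 cm^2
t_s = 3.51 * 0.630816 = 2.2142 s


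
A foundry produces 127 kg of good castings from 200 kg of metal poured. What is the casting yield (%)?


Formula: Casting Yield = (W_good / W_total) * 100
Yield = (127 kg / 200 kg) * 100 = 63.5000%


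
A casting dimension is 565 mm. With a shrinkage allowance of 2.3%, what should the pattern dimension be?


Formula: L_pattern = L_casting * (1 + shrinkage_rate/100)
Shrinkage factor = 1 + 2.3/100 = 1.023
L_pattern = 565 mm * 1.023 = 577.9950 mm


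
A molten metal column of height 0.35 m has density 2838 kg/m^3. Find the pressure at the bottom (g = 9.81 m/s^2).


Formula: P = rho * g * h
rho * g = 2838 * 9.81 = 27840.78 N/m^3
P = 27840.78 * 0.35 = 9744.2730 Pa

9744.2730 Pa


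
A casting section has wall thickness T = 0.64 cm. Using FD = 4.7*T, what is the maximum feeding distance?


Formula: FD = 4.7 * T  (riser feeding-distance rule)
FD = 4.7 * 0.64 cm = 3.0080 cm


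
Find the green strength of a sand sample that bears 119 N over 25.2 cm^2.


Formula: Compressive Strength = Force / Area
Strength = 119 N / 25.2 cm^2 = 4.7222 N/cm^2


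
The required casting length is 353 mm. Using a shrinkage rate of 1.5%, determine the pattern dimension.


Formula: L_pattern = L_casting * (1 + shrinkage_rate/100)
Shrinkage factor = 1 + 1.5/100 = 1.015
L_pattern = 353 mm * 1.015 = 358.2950 mm


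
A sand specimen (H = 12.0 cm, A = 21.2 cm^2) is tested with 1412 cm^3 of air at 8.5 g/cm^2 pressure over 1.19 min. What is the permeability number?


Formula: Permeability Number P = (V * H) / (p * A * t)
Numerator: V * H = 1412 * 12.0 = 16944.0
Denominator: p * A * t = 8.5 * 21.2 * 1.19 = 214.438
P = 16944.0 / 214.438 = 79.0158

Answer: 79.0158


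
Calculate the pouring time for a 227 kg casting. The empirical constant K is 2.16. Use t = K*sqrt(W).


Formula: t = K * sqrt(W)
sqrt(W) = sqrt(227) = 15.06652
t = 2.16 * 15.06652 = 32.5437 s

Final answer: 32.5437 s


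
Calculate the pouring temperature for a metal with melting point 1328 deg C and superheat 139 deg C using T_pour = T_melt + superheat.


Formula: T_pour = T_melt + Superheat
T_pour = 1328 + 139 = 1467 deg C


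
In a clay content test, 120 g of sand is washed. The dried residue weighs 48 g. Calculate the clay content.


Formula: Clay% = (W_total - W_washed) / W_total * 100
Clay mass = 120 - 48 = 72 g
Clay% = 72 / 120 * 100 = 60.0000%


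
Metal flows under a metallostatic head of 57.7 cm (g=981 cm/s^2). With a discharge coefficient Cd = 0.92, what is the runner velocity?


Formula: v = Cd * sqrt(2 * g * h)  (Torricelli with discharge coefficient)
2*g*h = 2 * 981 * 57.7 = 113207.4 cm^2/s^2
sqrt(113207.4) = 336.46307 cm/s
v = 0.92 * 336.46307 = 309.5460 cm/s

Answer: 309.5460 cm/s


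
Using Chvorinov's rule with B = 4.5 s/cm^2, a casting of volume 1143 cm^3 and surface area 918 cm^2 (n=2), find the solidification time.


Formula: t_s = B * (V/A)^n  (Chvorinov's rule, n=2)
Modulus M = V/A = 1143/918 = 1.245098 cm
M^2 = 1.245098^2 = 1.550269 cm^2
t_s = 4.5 * 1.550269 = 6.9762 s

6.9762 s


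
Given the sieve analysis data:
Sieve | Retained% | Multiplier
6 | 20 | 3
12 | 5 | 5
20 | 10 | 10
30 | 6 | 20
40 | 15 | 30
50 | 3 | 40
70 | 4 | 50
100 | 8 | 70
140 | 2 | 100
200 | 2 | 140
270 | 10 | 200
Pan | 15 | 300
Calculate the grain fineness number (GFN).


Formula: GFN = sum(pct * multiplier) / sum(pct)
sum(pct * multiplier) = 8615
sum(pct) = 100
GFN = 8615 / 100 = 86.15

Final answer: 86.15


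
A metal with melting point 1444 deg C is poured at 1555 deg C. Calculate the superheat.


Formula: Superheat = T_pour - T_melt
Superheat = 1555 - 1444 = 111 deg C

111 deg C


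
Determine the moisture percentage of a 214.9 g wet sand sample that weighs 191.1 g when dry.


Formula: MC = (W_wet - W_dry) / W_wet * 100
Water mass = 214.9 - 191.1 = 23.8 g
MC = 23.8 / 214.9 * 100 = 11.0749%

11.0749%


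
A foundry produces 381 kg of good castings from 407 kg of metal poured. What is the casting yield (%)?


Formula: Casting Yield = (W_good / W_total) * 100
Yield = (381 kg / 407 kg) * 100 = 93.6118%

Final answer: 93.6118%


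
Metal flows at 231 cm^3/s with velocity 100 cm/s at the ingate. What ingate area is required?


Formula: A_ingate = Q / v  (continuity equation)
A = 231 cm^3/s / 100 cm/s = 2.3100 cm^2

Final answer: 2.3100 cm^2


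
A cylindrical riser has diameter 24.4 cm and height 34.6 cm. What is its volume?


Formula: V = pi * (D/2)^2 * H  (cylinder volume)
Radius = D/2 = 24.4/2 = 12.2 cm
V = pi * 12.2^2 * 34.6 = 16178.7749 cm^3

16178.7749 cm^3


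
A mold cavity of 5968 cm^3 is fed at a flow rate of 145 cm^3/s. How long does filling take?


Formula: t_fill = V_mold / Q_flow
t = 5968 cm^3 / 145 cm^3/s = 41.1586 s

Answer: 41.1586 s


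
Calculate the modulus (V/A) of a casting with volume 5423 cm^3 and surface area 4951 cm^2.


Formula: Casting Modulus M = V / A
M = 5423 cm^3 / 4951 cm^2 = 1.0953 cm

1.0953 cm


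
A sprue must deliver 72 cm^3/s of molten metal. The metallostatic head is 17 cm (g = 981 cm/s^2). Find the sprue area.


Formula: v = sqrt(2*g*h), A = Q/v
Velocity: v = sqrt(2 * 981 * 17) = sqrt(33354) = 182.6308 cm/s
Sprue area: A = Q / v = 72 / 182.6308 = 0.3942 cm^2

0.3942 cm^2


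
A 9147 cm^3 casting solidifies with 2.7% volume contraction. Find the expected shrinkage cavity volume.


Formula: V_shrink = V_casting * shrinkage_pct / 100
V_shrink = 9147 cm^3 * 2.7 / 100 = 246.9690 cm^3

Answer: 246.9690 cm^3


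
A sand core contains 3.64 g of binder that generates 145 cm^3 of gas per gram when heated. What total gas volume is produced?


Formula: V_gas = W_binder * gas_evolution_rate
V = 3.64 g * 145 cm^3/g = 527.8000 cm^3

527.8000 cm^3


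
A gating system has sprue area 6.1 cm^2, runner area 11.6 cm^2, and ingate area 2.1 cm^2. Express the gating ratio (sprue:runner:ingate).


Sprue:Runner:Ingate = 1 : 11.6/6.1 : 2.1/6.1 = 1:1.90:0.34


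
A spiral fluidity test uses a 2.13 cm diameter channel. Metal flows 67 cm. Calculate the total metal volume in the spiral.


Formula: V = pi * (d/2)^2 * L  (cylinder volume)
Radius = 2.13/2 = 1.065 cm
V = pi * 1.065^2 * 67 = 238.7393 cm^3

Final answer: 238.7393 cm^3


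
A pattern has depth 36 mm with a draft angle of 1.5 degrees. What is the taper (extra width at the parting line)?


Formula: taper = depth * tan(draft_angle)
tan(1.5 deg) = 0.0261859
taper = 36 mm * 0.0261859 = 0.9427 mm

0.9427 mm


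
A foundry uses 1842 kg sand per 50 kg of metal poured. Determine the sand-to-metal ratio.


Formula: Sand-to-Metal Ratio = W_sand / W_metal
Ratio = 1842 kg / 50 kg = 36.8400


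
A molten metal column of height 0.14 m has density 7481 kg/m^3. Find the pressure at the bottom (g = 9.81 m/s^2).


Formula: P = rho * g * h
rho * g = 7481 * 9.81 = 73388.61 N/m^3
P = 73388.61 * 0.14 = 10274.4054 Pa

Answer: 10274.4054 Pa


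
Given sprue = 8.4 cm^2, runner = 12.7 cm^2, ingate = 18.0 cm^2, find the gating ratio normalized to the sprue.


Sprue:Runner:Ingate = 1 : 12.7/8.4 : 18.0/8.4 = 1:1.51:2.14

1:1.51:2.14


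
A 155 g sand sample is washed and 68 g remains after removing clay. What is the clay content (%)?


Formula: Clay% = (W_total - W_washed) / W_total * 100
Clay mass = 155 - 68 = 87 g
Clay% = 87 / 155 * 100 = 56.1290%


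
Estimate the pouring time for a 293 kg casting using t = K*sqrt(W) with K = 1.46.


Formula: t = K * sqrt(W)
sqrt(W) = sqrt(293) = 17.11724
t = 1.46 * 17.11724 = 24.9912 s


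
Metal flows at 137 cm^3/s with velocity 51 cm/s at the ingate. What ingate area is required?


Formula: A_ingate = Q / v  (continuity equation)
A = 137 cm^3/s / 51 cm/s = 2.6863 cm^2

Answer: 2.6863 cm^2


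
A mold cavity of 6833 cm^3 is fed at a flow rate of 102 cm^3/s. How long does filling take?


Formula: t_fill = V_mold / Q_flow
t = 6833 cm^3 / 102 cm^3/s = 66.9902 s

Answer: 66.9902 s


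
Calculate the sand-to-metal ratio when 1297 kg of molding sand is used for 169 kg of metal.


Formula: Sand-to-Metal Ratio = W_sand / W_metal
Ratio = 1297 kg / 169 kg = 7.6746


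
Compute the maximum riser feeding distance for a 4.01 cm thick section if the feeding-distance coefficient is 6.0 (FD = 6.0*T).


Formula: FD = 6.0 * T  (riser feeding-distance rule)
FD = 6.0 * 4.01 cm = 24.0600 cm

Answer: 24.0600 cm


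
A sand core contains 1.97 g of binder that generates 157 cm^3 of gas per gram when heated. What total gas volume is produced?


Formula: V_gas = W_binder * gas_evolution_rate
V = 1.97 g * 157 cm^3/g = 309.2900 cm^3

Answer: 309.2900 cm^3


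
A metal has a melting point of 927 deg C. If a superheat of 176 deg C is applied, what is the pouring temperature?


Formula: T_pour = T_melt + Superheat
T_pour = 927 + 176 = 1103 deg C


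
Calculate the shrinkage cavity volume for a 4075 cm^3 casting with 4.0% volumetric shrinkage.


Formula: V_shrink = V_casting * shrinkage_pct / 100
V_shrink = 4075 cm^3 * 4.0 / 100 = 163.0000 cm^3

Final answer: 163.0000 cm^3


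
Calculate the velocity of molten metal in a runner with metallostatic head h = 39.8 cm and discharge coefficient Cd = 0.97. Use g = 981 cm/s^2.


Formula: v = Cd * sqrt(2 * g * h)  (Torricelli with discharge coefficient)
2*g*h = 2 * 981 * 39.8 = 78087.6 cm^2/s^2
sqrt(78087.6) = 279.44159 cm/s
v = 0.97 * 279.44159 = 271.0583 cm/s


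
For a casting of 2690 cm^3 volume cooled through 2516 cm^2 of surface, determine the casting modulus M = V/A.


Formula: Casting Modulus M = V / A
M = 2690 cm^3 / 2516 cm^2 = 1.0692 cm


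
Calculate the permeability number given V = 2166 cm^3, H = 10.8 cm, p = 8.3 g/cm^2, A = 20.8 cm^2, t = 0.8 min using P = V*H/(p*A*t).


Formula: Permeability Number P = (V * H) / (p * A * t)
Numerator: V * H = 2166 * 10.8 = 23392.8
Denominator: p * A * t = 8.3 * 20.8 * 0.8 = 138.112
P = 23392.8 / 138.112 = 169.3756

Answer: 169.3756


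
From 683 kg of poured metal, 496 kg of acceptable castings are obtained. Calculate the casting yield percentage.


Formula: Casting Yield = (W_good / W_total) * 100
Yield = (496 kg / 683 kg) * 100 = 72.6208%


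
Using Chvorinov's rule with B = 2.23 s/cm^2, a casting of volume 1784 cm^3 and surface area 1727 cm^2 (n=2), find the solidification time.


Formula: t_s = B * (V/A)^n  (Chvorinov's rule, n=2)
Modulus M = V/A = 1784/1727 = 1.033005 cm
M^2 = 1.033005^2 = 1.067099 cm^2
t_s = 2.23 * 1.067099 = 2.3796 s

2.3796 s


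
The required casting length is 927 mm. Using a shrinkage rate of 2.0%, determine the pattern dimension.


Formula: L_pattern = L_casting * (1 + shrinkage_rate/100)
Shrinkage factor = 1 + 2.0/100 = 1.02
L_pattern = 927 mm * 1.02 = 945.5400 mm

Final answer: 945.5400 mm


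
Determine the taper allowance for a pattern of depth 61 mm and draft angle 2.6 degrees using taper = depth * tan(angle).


Formula: taper = depth * tan(draft_angle)
tan(2.6 deg) = 0.0454097
taper = 61 mm * 0.0454097 = 2.7700 mm

Answer: 2.7700 mm


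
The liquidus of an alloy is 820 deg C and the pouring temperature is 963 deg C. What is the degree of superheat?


Formula: Superheat = T_pour - T_melt
Superheat = 963 - 820 = 143 deg C

143 deg C


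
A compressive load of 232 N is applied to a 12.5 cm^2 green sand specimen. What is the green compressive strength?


Formula: Compressive Strength = Force / Area
Strength = 232 N / 12.5 cm^2 = 18.5600 N/cm^2

Final answer: 18.5600 N/cm^2


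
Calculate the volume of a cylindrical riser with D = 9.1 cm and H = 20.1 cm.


Formula: V = pi * (D/2)^2 * H  (cylinder volume)
Radius = D/2 = 9.1/2 = 4.55 cm
V = pi * 4.55^2 * 20.1 = 1307.2803 cm^3

Answer: 1307.2803 cm^3


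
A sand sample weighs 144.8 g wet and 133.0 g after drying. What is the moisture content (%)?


Formula: MC = (W_wet - W_dry) / W_wet * 100
Water mass = 144.8 - 133.0 = 11.8 g
MC = 11.8 / 144.8 * 100 = 8.1492%

8.1492%


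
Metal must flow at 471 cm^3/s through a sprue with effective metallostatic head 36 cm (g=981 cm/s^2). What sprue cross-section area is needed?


Formula: v = sqrt(2*g*h), A = Q/v
Velocity: v = sqrt(2 * 981 * 36) = sqrt(70632) = 265.7668 cm/s
Sprue area: A = Q / v = 471 / 265.7668 = 1.7722 cm^2

Answer: 1.7722 cm^2


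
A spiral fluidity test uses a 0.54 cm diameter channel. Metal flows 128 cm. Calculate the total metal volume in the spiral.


Formula: V = pi * (d/2)^2 * L  (cylinder volume)
Radius = 0.54/2 = 0.27 cm
V = pi * 0.27^2 * 128 = 29.3148 cm^3

Final answer: 29.3148 cm^3


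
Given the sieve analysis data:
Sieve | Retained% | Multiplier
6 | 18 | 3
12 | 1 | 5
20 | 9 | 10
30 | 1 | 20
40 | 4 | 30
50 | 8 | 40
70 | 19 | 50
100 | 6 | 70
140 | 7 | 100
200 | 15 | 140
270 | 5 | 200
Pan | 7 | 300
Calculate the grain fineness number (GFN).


Formula: GFN = sum(pct * multiplier) / sum(pct)
sum(pct * multiplier) = 7879
sum(pct) = 100
GFN = 7879 / 100 = 78.79


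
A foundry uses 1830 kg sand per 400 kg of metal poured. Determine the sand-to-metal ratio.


Formula: Sand-to-Metal Ratio = W_sand / W_metal
Ratio = 1830 kg / 400 kg = 4.5750


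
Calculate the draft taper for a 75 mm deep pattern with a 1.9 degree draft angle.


Formula: taper = depth * tan(draft_angle)
tan(1.9 deg) = 0.0331734
taper = 75 mm * 0.0331734 = 2.4880 mm

Final answer: 2.4880 mm


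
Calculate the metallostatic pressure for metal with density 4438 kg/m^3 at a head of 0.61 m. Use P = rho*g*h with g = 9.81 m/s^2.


Formula: P = rho * g * h
rho * g = 4438 * 9.81 = 43536.78 N/m^3
P = 43536.78 * 0.61 = 26557.4358 Pa


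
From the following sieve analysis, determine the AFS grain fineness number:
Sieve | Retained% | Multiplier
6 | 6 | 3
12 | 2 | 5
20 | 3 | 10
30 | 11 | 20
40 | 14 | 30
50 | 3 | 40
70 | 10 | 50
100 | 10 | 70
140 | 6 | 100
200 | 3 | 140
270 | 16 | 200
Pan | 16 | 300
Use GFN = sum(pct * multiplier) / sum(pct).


Formula: GFN = sum(pct * multiplier) / sum(pct)
sum(pct * multiplier) = 11038
sum(pct) = 100
GFN = 11038 / 100 = 110.38


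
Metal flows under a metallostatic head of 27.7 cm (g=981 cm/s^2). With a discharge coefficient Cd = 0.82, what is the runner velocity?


Formula: v = Cd * sqrt(2 * g * h)  (Torricelli with discharge coefficient)
2*g*h = 2 * 981 * 27.7 = 54347.4 cm^2/s^2
sqrt(54347.4) = 233.12529 cm/s
v = 0.82 * 233.12529 = 191.1627 cm/s

Final answer: 191.1627 cm/s


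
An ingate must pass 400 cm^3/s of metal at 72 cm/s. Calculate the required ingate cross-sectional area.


Formula: A_ingate = Q / v  (continuity equation)
A = 400 cm^3/s / 72 cm/s = 5.5556 cm^2

5.5556 cm^2


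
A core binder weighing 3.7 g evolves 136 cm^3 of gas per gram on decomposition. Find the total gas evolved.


Formula: V_gas = W_binder * gas_evolution_rate
V = 3.7 g * 136 cm^3/g = 503.2000 cm^3

503.2000 cm^3


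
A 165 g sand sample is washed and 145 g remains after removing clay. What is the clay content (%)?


Formula: Clay% = (W_total - W_washed) / W_total * 100
Clay mass = 165 - 145 = 20 g
Clay% = 20 / 165 * 100 = 12.1212%

12.1212%


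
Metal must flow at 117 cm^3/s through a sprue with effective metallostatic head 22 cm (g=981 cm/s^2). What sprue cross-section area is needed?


Formula: v = sqrt(2*g*h), A = Q/v
Velocity: v = sqrt(2 * 981 * 22) = sqrt(43164) = 207.7595 cm/s
Sprue area: A = Q / v = 117 / 207.7595 = 0.5632 cm^2

Answer: 0.5632 cm^2


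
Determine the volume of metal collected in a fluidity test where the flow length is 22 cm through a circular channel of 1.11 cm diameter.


Formula: V = pi * (d/2)^2 * L  (cylinder volume)
Radius = 1.11/2 = 0.555 cm
V = pi * 0.555^2 * 22 = 21.2892 cm^3


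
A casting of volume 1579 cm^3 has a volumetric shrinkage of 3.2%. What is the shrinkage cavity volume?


Formula: V_shrink = V_casting * shrinkage_pct / 100
V_shrink = 1579 cm^3 * 3.2 / 100 = 50.5280 cm^3


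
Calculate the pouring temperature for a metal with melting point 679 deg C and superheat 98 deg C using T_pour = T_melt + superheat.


Formula: T_pour = T_melt + Superheat
T_pour = 679 + 98 = 777 deg C

Answer: 777 deg C


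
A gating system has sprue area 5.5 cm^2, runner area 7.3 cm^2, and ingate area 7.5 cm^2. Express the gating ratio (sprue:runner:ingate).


Sprue:Runner:Ingate = 1 : 7.3/5.5 : 7.5/5.5 = 1:1.33:1.36

Answer: 1:1.33:1.36


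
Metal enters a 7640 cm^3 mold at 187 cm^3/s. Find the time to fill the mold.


Formula: t_fill = V_mold / Q_flow
t = 7640 cm^3 / 187 cm^3/s = 40.8556 s

Final answer: 40.8556 s


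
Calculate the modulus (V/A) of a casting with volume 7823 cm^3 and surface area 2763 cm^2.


Formula: Casting Modulus M = V / A
M = 7823 cm^3 / 2763 cm^2 = 2.8313 cm

2.8313 cm


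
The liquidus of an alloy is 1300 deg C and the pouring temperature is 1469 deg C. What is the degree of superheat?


Formula: Superheat = T_pour - T_melt
Superheat = 1469 - 1300 = 169 deg C

Answer: 169 deg C


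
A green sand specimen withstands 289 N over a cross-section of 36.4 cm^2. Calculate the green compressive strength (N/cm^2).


Formula: Compressive Strength = Force / Area
Strength = 289 N / 36.4 cm^2 = 7.9396 N/cm^2


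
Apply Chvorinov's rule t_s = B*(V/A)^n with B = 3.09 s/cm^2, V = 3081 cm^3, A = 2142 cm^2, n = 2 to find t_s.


Formula: t_s = B * (V/A)^n  (Chvorinov's rule, n=2)
Modulus M = V/A = 3081/2142 = 1.438375 cm
M^2 = 1.438375^2 = 2.068923 cm^2
t_s = 3.09 * 2.068923 = 6.3930 s

6.3930 s


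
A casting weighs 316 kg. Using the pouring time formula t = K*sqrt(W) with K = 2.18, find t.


Formula: t = K * sqrt(W)
sqrt(W) = sqrt(316) = 17.77639
t = 2.18 * 17.77639 = 38.7525 s

Answer: 38.7525 s


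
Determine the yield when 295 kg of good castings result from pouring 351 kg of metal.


Formula: Casting Yield = (W_good / W_total) * 100
Yield = (295 kg / 351 kg) * 100 = 84.0456%

Final answer: 84.0456%
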